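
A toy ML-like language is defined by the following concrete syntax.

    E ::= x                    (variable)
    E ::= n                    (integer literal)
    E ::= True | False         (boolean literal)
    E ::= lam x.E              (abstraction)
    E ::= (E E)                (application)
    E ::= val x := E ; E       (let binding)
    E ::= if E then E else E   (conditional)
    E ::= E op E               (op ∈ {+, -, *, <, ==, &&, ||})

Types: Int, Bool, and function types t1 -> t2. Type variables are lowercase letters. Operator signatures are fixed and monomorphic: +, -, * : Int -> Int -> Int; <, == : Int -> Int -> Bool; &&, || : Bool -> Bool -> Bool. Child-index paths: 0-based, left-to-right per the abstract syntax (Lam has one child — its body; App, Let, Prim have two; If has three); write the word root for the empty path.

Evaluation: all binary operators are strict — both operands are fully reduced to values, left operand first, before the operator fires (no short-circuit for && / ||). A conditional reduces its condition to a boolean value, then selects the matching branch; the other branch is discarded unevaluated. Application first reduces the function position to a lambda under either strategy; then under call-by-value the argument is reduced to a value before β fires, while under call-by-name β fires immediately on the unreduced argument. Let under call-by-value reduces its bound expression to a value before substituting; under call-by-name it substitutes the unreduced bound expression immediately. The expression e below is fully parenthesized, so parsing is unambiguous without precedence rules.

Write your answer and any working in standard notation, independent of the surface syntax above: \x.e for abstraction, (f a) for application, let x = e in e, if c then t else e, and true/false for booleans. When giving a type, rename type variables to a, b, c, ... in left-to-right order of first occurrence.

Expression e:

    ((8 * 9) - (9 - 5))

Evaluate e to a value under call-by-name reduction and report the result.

Answer: 68

Trace:
step 0: ((8 * 9) - (9 - 5))
step 1: [delta@0] (72 - (9 - 5))
step 2: [delta@1] (72 - 4)
step 3: [delta@root] 68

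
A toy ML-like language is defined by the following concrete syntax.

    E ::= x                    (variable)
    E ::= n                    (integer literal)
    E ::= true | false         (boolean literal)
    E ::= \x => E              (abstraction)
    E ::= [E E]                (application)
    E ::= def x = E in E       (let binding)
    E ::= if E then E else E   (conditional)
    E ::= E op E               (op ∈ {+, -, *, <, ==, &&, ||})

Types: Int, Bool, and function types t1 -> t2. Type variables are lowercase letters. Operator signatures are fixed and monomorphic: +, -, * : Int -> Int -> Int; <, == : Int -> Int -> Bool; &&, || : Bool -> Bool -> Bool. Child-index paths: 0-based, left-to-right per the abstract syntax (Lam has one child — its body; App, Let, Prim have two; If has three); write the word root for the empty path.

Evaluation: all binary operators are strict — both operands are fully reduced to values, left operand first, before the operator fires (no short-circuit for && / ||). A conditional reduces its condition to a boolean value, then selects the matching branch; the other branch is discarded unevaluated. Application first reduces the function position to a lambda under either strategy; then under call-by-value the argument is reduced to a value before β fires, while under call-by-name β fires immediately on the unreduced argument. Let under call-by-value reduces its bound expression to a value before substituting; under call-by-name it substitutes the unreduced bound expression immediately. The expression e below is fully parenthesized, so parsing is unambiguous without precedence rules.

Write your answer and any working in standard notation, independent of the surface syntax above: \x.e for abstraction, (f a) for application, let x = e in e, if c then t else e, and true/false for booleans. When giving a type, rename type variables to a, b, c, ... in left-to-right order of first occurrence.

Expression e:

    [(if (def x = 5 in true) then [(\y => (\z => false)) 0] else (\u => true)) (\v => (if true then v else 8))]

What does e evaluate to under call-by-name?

Answer: false

Working:
step 0: ((if (let x = 5 in true) then ((\y.(\z.false)) 0) else (\u.true)) (\v.(if true then v else 8)))
step 1: [let@0.0] ((if true then ((\y.(\z.false)) 0) else (\u.true)) (\v.(if true then v else 8)))
step 2: [if@0] (((\y.(\z.false)) 0) (\v.(if true then v else 8)))
step 3: [beta@0] ((\z.false) (\v.(if true then v else 8)))
step 4: [beta@root] false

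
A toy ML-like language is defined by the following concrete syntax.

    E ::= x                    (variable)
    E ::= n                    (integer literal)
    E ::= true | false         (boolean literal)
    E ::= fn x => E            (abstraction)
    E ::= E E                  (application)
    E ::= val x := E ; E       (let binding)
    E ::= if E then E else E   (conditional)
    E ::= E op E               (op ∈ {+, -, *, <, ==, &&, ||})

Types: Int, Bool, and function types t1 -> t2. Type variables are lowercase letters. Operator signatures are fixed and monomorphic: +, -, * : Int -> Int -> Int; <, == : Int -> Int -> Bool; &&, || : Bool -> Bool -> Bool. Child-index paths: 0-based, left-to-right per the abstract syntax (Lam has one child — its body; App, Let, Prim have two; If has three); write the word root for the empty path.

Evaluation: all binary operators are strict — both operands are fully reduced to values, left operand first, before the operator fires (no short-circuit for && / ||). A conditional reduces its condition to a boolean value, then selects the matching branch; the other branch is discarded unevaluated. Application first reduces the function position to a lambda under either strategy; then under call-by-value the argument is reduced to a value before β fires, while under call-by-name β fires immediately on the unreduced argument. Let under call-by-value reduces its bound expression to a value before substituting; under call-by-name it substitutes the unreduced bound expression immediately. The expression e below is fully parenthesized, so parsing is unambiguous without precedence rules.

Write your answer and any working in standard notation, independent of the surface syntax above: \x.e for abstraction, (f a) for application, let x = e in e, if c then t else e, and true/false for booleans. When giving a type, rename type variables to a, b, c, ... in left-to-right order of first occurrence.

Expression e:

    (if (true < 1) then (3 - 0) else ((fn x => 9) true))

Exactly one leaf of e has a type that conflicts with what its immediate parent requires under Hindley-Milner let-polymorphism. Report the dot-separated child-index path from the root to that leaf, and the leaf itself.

Answer: 0.0 : true

Working:
  unify Bool ~ Int
  FAIL: mismatch Bool ~ Int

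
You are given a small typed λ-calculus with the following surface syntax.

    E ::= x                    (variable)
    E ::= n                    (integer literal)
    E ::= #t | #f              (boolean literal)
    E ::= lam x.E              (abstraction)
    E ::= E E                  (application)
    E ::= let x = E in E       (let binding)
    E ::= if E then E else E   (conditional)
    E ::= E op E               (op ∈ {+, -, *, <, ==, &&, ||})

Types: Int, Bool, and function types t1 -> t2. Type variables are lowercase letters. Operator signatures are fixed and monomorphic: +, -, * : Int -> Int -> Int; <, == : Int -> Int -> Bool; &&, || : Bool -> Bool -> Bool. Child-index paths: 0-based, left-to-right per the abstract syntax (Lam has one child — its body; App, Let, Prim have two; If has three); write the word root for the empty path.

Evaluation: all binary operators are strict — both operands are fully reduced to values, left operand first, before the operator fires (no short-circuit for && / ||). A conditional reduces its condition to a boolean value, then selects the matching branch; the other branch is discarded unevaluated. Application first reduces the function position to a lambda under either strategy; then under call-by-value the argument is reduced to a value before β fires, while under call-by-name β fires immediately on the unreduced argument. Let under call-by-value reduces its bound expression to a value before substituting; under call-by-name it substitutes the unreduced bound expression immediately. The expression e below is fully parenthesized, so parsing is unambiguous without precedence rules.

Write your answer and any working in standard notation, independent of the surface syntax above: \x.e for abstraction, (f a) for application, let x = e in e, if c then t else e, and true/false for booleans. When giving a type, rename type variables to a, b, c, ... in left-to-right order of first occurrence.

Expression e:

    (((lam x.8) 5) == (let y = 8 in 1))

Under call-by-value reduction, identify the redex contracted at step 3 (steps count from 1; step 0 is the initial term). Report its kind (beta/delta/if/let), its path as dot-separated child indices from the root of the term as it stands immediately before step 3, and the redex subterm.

Answer: delta at root : (8 == 1)

Derivation:
step 0: (((\x.8) 5) == (let y = 8 in 1))
step 1: [beta@0] (8 == (let y = 8 in 1))
step 2: [let@1] (8 == 1)
step 3: [delta@root] false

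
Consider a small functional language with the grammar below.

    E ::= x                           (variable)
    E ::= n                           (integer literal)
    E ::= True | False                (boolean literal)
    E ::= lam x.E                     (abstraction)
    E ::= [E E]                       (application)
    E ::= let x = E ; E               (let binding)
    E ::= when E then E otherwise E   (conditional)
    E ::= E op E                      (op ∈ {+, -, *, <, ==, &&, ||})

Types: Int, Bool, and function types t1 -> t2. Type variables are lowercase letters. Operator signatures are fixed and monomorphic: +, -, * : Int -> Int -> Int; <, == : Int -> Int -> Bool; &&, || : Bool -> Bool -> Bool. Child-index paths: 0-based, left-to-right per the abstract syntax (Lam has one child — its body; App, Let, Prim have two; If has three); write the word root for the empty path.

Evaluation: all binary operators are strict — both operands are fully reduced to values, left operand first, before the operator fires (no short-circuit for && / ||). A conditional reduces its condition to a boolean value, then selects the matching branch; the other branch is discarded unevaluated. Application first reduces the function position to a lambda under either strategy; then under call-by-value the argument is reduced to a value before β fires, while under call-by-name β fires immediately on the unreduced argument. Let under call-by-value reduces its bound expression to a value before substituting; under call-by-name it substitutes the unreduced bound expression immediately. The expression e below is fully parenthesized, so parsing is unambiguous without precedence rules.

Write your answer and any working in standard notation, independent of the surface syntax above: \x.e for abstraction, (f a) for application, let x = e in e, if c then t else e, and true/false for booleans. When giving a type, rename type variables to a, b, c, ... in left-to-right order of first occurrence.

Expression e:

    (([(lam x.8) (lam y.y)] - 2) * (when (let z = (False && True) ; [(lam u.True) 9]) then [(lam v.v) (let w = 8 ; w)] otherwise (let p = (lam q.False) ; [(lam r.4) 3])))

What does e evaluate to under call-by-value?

Working:
step 0: ((((\x.8) (\y.y)) - 2) * (if (let z = (false && true) in ((\u.true) 9)) then ((\v.v) (let w = 8 in w)) else (let p = (\q.false) in ((\r.4) 3))))
step 1: [beta@0.0] ((8 - 2) * (if (let z = (false && true) in ((\u.true) 9)) then ((\v.v) (let w = 8 in w)) else (let p = (\q.false) in ((\r.4) 3))))
step 2: [delta@0] (6 * (if (let z = (false && true) in ((\u.true) 9)) then ((\v.v) (let w = 8 in w)) else (let p = (\q.false) in ((\r.4) 3))))
step 3: [delta@1.0.0] (6 * (if (let z = false in ((\u.true) 9)) then ((\v.v) (let w = 8 in w)) else (let p = (\q.false) in ((\r.4) 3))))
step 4: [let@1.0] (6 * (if ((\u.true) 9) then ((\v.v) (let w = 8 in w)) else (let p = (\q.false) in ((\r.4) 3))))
step 5: [beta@1.0] (6 * (if true then ((\v.v) (let w = 8 in w)) else (let p = (\q.false) in ((\r.4) 3))))
step 6: [if@1] (6 * ((\v.v) (let w = 8 in w)))
step 7: [let@1.1] (6 * ((\v.v) 8))
step 8: [beta@1] (6 * 8)
step 9: [delta@root] 48

Answer: 48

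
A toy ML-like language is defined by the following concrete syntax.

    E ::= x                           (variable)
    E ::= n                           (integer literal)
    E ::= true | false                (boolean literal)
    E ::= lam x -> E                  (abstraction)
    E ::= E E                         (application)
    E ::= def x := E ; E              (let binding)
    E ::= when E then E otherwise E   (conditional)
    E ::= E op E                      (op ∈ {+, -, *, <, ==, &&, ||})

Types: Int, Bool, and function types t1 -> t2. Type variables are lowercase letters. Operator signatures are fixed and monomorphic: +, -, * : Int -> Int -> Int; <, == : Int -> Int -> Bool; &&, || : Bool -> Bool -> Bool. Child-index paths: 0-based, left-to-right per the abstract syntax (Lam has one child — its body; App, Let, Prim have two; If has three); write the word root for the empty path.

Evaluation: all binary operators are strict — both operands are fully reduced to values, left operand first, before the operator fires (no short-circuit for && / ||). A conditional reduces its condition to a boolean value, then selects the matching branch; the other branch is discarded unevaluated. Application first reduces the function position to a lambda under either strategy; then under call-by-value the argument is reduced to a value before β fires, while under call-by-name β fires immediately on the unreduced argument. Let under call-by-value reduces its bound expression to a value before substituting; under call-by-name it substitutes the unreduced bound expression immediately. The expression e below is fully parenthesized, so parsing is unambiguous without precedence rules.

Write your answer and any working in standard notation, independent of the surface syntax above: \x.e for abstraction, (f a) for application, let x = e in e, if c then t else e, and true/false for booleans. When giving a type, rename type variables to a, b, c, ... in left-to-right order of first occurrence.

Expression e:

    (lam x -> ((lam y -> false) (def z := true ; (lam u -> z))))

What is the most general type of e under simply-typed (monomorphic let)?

Answer: a -> Bool

Derivation:
\y._ : b -> Bool
let z : Bool
z : Bool
\u._ : c -> Bool
  unify b -> Bool ~ (c -> Bool) -> d
  unify b ~ c -> Bool
  unify Bool ~ d
_ _ : Bool
\x._ : a -> Bool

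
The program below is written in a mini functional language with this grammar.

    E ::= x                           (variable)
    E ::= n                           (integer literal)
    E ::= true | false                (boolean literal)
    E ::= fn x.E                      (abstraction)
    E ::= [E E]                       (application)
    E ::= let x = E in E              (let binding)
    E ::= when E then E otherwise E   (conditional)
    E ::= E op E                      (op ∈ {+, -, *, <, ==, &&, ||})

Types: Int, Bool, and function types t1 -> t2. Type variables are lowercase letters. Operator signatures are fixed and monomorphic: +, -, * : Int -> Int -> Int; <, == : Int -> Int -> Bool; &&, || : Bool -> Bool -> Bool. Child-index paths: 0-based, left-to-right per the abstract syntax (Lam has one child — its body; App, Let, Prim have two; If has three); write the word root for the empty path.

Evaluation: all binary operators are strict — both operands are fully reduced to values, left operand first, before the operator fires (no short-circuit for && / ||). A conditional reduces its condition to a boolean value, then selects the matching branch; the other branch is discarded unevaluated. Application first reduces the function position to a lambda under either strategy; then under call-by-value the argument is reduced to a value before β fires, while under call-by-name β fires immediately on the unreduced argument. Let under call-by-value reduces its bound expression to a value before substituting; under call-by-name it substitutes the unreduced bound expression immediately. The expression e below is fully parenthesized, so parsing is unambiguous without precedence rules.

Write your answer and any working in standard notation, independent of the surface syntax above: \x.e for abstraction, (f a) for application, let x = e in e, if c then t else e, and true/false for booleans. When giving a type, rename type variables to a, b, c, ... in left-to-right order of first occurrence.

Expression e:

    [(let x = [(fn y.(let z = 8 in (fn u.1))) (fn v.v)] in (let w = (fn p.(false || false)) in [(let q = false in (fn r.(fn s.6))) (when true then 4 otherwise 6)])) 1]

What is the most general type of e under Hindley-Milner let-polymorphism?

Working:
let z : Int
\u._ : b -> Int
\y._ : a -> b -> Int
v : c
\v._ : c -> c
  unify a -> b -> Int ~ (c -> c) -> d
  unify a ~ c -> c
  unify b -> Int ~ d
_ _ : b -> Int
let x : forall. b -> Int
  unify Bool ~ Bool
  unify Bool ~ Bool
\p._ : e -> Bool
let w : forall. e -> Bool
let q : Bool
\s._ : g -> Int
\r._ : f -> g -> Int
  unify Bool ~ Bool
  unify Int ~ Int
  unify f -> g -> Int ~ Int -> h
  unify f ~ Int
  unify g -> Int ~ h
_ _ : g -> Int
  unify g -> Int ~ Int -> i
  unify g ~ Int
  unify Int ~ i
_ _ : Int

Answer: Int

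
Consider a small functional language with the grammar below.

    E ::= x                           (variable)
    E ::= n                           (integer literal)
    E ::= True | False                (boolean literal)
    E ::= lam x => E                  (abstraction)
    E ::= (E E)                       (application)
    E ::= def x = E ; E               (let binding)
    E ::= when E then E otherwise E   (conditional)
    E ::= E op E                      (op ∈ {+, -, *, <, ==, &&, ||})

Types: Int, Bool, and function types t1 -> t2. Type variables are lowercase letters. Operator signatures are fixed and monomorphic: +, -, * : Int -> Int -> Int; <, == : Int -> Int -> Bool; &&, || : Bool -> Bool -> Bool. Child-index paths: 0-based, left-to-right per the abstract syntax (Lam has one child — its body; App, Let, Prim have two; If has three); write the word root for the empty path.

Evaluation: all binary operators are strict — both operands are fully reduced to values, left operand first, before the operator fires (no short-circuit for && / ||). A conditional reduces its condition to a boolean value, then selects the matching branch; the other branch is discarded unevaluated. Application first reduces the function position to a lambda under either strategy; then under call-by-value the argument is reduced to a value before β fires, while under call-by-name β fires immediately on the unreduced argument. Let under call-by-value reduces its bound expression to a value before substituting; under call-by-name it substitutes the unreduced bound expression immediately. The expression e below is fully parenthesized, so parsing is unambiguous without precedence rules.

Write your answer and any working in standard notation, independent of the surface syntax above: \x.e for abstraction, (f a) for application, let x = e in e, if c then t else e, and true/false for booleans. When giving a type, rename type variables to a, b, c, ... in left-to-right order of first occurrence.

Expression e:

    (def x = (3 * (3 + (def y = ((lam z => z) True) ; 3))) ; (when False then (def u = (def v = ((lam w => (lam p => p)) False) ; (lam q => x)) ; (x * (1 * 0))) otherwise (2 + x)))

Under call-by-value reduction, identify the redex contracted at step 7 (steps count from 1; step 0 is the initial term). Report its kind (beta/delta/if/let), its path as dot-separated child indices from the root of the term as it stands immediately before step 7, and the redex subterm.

Answer: delta at root : (2 + 18)

Working:
step 0: (let x = (3 * (3 + (let y = ((\z.z) true) in 3))) in (if false then (let u = (let v = ((\w.(\p.p)) false) in (\q.x)) in (x * (1 * 0))) else (2 + x)))
step 1: [beta@0.1.1.0] (let x = (3 * (3 + (let y = true in 3))) in (if false then (let u = (let v = ((\w.(\p.p)) false) in (\q.x)) in (x * (1 * 0))) else (2 + x)))
step 2: [let@0.1.1] (let x = (3 * (3 + 3)) in (if false then (let u = (let v = ((\w.(\p.p)) false) in (\q.x)) in (x * (1 * 0))) else (2 + x)))
step 3: [delta@0.1] (let x = (3 * 6) in (if false then (let u = (let v = ((\w.(\p.p)) false) in (\q.x)) in (x * (1 * 0))) else (2 + x)))
step 4: [delta@0] (let x = 18 in (if false then (let u = (let v = ((\w.(\p.p)) false) in (\q.x)) in (x * (1 * 0))) else (2 + x)))
step 5: [let@root] (if false then (let u = (let v = ((\w.(\p.p)) false) in (\q.18)) in (18 * (1 * 0))) else (2 + 18))
step 6: [if@root] (2 + 18)
step 7: [delta@root] 20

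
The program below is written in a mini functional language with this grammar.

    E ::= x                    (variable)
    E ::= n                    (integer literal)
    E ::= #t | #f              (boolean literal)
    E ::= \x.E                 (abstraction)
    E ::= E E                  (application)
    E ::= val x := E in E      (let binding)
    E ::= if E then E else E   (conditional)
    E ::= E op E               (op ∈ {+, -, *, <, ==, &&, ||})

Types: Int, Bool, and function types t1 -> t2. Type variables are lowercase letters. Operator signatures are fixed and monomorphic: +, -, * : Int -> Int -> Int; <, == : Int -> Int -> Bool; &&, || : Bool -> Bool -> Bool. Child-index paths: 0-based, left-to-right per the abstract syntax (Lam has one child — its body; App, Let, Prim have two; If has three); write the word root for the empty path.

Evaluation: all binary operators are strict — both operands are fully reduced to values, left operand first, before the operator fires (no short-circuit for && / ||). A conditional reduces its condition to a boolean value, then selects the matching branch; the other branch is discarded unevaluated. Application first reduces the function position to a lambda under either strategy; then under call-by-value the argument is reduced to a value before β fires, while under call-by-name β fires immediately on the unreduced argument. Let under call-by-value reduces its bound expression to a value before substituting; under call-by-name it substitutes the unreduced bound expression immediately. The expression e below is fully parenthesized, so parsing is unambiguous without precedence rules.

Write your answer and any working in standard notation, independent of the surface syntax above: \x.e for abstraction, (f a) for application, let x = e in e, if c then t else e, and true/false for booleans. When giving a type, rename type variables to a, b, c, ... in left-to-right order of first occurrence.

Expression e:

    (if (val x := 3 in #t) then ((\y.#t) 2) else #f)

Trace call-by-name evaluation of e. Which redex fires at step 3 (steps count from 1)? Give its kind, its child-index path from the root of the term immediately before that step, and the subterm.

Working:
step 0: (if (let x = 3 in true) then ((\y.true) 2) else false)
step 1: [let@0] (if true then ((\y.true) 2) else false)
step 2: [if@root] ((\y.true) 2)
step 3: [beta@root] true

Answer: beta at root : ((\y.true) 2)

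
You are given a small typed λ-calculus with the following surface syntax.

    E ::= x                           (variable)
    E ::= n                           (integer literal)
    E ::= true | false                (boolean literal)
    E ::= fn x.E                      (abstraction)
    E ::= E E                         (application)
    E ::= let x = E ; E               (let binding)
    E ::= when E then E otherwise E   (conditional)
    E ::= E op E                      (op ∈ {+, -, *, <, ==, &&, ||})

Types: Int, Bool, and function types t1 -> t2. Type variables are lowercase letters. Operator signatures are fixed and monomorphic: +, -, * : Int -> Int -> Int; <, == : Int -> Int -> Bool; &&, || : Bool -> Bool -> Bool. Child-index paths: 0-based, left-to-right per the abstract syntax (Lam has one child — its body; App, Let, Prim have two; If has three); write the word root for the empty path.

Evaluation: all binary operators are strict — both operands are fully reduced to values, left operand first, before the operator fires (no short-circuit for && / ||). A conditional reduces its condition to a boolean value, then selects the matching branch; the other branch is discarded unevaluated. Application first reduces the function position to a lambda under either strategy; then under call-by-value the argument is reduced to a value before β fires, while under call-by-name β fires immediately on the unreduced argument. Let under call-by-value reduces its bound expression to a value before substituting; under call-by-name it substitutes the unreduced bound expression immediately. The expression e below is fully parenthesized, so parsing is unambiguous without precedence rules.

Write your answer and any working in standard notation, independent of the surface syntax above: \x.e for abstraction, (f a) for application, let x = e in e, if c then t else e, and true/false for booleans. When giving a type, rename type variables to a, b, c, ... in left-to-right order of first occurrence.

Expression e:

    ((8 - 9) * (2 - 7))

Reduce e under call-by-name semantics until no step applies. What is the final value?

Trace:
step 0: ((8 - 9) * (2 - 7))
step 1: [delta@0] (-1 * (2 - 7))
step 2: [delta@1] (-1 * -5)
step 3: [delta@root] 5

Answer: 5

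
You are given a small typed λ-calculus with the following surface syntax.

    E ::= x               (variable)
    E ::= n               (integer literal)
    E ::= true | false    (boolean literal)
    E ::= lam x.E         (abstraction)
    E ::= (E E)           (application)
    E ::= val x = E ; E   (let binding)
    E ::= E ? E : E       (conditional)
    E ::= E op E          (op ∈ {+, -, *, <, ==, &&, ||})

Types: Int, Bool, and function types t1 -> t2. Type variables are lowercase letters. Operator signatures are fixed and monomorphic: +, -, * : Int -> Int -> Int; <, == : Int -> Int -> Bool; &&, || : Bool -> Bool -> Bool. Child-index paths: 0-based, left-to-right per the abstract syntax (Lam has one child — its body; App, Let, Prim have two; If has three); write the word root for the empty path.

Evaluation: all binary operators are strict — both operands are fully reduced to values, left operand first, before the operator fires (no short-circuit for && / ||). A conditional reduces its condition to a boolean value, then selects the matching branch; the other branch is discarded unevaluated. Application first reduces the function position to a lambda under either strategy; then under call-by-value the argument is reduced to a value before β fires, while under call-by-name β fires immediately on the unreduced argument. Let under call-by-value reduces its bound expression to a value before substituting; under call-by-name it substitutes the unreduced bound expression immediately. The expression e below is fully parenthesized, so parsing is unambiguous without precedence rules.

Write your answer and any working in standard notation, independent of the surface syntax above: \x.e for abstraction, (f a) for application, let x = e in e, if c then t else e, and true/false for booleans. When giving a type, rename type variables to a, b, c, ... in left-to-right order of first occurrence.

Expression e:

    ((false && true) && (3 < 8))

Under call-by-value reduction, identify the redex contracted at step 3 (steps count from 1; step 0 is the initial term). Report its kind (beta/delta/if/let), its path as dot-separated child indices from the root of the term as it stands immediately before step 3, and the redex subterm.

Answer: delta at root : (false && true)

Trace:
step 0: ((false && true) && (3 < 8))
step 1: [delta@0] (false && (3 < 8))
step 2: [delta@1] (false && true)
step 3: [delta@root] false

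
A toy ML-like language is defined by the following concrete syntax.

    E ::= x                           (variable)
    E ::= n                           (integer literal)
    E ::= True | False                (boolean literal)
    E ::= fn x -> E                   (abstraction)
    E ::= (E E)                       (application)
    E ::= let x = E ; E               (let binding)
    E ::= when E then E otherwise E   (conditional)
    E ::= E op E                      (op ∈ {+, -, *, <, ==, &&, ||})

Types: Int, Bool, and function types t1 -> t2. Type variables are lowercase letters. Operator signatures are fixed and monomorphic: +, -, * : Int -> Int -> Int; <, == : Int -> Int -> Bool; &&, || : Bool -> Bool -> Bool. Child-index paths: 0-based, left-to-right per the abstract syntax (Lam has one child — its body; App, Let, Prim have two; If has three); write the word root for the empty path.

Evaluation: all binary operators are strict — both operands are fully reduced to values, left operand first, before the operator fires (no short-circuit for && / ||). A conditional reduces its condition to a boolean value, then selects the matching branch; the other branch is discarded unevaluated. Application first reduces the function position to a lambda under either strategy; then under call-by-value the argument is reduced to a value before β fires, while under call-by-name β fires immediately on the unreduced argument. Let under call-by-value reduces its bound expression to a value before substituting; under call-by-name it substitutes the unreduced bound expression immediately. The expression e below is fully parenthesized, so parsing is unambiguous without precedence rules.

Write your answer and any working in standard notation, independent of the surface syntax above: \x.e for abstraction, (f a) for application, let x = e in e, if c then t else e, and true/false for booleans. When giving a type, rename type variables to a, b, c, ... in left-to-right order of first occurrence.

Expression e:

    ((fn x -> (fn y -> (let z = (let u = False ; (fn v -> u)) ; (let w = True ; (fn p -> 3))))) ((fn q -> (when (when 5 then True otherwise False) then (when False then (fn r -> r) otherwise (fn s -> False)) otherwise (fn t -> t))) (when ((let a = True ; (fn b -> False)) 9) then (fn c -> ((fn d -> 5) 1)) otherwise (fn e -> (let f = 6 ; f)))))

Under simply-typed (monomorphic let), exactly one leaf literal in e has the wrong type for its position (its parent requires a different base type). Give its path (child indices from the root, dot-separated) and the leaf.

Answer: 1.0.0.0.0 : 5

Derivation:
let u : Bool
u : Bool
\v._ : c -> Bool
let z : c -> Bool
let w : Bool
\p._ : d -> Int
\y._ : b -> d -> Int
\x._ : a -> b -> d -> Int
  unify Int ~ Bool
  FAIL: mismatch Int ~ Bool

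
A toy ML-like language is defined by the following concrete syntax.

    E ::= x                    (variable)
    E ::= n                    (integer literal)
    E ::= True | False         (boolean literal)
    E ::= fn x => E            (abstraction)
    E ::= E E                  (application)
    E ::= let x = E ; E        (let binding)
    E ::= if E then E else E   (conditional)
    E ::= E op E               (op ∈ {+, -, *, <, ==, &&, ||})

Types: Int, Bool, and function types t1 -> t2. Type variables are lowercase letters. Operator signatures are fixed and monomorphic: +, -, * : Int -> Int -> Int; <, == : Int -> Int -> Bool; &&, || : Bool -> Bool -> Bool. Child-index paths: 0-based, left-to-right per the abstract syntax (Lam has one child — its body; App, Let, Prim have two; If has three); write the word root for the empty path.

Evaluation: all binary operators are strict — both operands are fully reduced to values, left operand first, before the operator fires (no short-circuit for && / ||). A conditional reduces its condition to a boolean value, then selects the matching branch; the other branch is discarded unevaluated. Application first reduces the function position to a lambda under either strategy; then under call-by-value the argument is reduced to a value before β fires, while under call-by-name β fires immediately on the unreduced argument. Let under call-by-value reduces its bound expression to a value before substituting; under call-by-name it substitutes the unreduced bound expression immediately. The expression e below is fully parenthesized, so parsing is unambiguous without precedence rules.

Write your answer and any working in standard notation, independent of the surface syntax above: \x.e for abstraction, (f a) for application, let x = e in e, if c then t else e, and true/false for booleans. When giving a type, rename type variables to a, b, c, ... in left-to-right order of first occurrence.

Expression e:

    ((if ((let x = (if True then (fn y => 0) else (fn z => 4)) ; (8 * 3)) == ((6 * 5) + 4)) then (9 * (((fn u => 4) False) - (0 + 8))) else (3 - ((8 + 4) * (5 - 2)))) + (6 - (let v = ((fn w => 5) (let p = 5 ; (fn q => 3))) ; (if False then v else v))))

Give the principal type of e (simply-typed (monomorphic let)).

Answer: Int

Working:
  unify Bool ~ Bool
\y._ : a -> Int
\z._ : b -> Int
  unify a -> Int ~ b -> Int
  unify a ~ b
  unify Int ~ Int
let x : b -> Int
  unify Int ~ Int
  unify Int ~ Int
  unify Int ~ Int
  unify Int ~ Int
  unify Int ~ Int
  unify Int ~ Int
  unify Int ~ Int
  unify Int ~ Int
  unify Bool ~ Bool
  unify Int ~ Int
\u._ : c -> Int
  unify c -> Int ~ Bool -> d
  unify c ~ Bool
  unify Int ~ d
_ _ : Int
  unify Int ~ Int
  unify Int ~ Int
  unify Int ~ Int
  unify Int ~ Int
  unify Int ~ Int
  unify Int ~ Int
  unify Int ~ Int
  unify Int ~ Int
  unify Int ~ Int
  unify Int ~ Int
  unify Int ~ Int
  unify Int ~ Int
  unify Int ~ Int
  unify Int ~ Int
  unify Int ~ Int
  unify Int ~ Int
\w._ : e -> Int
let p : Int
\q._ : f -> Int
  unify e -> Int ~ (f -> Int) -> g
  unify e ~ f -> Int
  unify Int ~ g
_ _ : Int
let v : Int
  unify Bool ~ Bool
v : Int
v : Int
  unify Int ~ Int
  unify Int ~ Int
  unify Int ~ Int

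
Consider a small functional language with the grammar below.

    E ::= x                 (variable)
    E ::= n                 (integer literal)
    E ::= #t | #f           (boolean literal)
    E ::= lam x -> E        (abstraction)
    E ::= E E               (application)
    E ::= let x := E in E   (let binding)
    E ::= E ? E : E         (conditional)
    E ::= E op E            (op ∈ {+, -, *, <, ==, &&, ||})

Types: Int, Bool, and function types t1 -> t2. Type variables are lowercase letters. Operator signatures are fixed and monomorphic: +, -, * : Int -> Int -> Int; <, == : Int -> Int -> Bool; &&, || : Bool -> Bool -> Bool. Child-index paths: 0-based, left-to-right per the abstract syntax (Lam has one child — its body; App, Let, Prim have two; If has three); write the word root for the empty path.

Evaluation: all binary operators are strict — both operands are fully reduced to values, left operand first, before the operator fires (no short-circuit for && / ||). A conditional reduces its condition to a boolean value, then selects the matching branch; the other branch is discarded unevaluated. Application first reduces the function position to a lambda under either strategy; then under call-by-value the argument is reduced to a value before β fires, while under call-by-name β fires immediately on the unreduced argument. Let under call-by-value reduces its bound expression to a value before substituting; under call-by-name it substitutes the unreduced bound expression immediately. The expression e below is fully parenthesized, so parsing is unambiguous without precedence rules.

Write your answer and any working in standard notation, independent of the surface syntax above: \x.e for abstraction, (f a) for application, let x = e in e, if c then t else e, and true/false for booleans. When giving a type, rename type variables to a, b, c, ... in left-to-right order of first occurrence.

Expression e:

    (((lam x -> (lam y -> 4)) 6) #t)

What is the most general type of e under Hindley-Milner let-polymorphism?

Derivation:
\y._ : b -> Int
\x._ : a -> b -> Int
  unify a -> b -> Int ~ Int -> c
  unify a ~ Int
  unify b -> Int ~ c
_ _ : b -> Int
  unify b -> Int ~ Bool -> d
  unify b ~ Bool
  unify Int ~ d
_ _ : Int

Answer: Int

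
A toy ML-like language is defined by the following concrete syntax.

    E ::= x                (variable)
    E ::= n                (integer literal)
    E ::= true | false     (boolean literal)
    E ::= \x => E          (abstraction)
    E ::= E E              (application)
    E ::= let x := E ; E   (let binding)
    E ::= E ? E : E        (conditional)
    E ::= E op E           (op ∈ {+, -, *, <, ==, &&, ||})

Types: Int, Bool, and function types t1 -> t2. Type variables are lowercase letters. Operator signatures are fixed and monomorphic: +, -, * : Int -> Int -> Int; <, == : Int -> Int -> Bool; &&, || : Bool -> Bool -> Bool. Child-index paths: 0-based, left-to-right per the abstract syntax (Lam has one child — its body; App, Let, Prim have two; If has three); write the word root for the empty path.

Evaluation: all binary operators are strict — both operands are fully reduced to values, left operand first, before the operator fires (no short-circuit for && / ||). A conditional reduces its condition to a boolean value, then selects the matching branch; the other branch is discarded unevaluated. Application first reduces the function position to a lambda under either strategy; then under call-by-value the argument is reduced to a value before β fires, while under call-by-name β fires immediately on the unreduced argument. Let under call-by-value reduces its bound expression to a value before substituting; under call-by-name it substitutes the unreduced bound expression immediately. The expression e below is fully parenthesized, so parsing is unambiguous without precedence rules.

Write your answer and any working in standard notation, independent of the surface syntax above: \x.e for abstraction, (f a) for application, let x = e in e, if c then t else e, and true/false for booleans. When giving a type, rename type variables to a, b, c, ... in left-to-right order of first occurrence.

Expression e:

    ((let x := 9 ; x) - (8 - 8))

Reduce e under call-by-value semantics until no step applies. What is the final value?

Answer: 9

Trace:
step 0: ((let x = 9 in x) - (8 - 8))
step 1: [let@0] (9 - (8 - 8))
step 2: [delta@1] (9 - 0)
step 3: [delta@root] 9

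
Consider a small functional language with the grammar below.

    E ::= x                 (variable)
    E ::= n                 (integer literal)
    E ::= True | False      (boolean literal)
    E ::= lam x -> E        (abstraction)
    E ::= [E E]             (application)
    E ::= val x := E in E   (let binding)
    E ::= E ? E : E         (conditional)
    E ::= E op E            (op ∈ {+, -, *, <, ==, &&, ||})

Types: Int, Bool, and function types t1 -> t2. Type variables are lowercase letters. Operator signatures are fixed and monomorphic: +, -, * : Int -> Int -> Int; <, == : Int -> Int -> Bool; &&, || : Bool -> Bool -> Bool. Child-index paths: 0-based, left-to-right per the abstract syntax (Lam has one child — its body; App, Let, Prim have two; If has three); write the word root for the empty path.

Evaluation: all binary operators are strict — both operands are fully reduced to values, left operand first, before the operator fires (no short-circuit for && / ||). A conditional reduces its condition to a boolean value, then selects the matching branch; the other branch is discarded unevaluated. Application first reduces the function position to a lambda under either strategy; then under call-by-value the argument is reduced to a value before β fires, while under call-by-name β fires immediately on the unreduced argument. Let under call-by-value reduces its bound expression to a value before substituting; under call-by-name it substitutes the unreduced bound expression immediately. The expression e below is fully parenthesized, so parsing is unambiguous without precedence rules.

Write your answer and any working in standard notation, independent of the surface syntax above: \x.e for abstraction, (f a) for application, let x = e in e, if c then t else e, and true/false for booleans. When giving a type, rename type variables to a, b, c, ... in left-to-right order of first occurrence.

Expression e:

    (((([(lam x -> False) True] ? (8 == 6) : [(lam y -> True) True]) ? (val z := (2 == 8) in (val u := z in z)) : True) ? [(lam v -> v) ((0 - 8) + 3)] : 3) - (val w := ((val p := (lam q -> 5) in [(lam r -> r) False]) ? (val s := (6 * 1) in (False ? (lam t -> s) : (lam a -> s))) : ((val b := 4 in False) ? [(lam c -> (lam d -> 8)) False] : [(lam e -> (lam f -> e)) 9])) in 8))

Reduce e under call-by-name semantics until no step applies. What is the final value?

Answer: -5

Trace:
step 0: ((if (if (if ((\x.false) true) then (8 == 6) else ((\y.true) true)) then (let z = (2 == 8) in (let u = z in z)) else true) then ((\v.v) ((0 - 8) + 3)) else 3) - (let w = (if (let p = (\q.5) in ((\r.r) false)) then (let s = (6 * 1) in (if false then (\t.s) else (\a.s))) else (if (let b = 4 in false) then ((\c.(\d.8)) false) else ((\e.(\f.e)) 9))) in 8))
step 1: [beta@0.0.0.0] ((if (if (if false then (8 == 6) else ((\y.true) true)) then (let z = (2 == 8) in (let u = z in z)) else true) then ((\v.v) ((0 - 8) + 3)) else 3) - (let w = (if (let p = (\q.5) in ((\r.r) false)) then (let s = (6 * 1) in (if false then (\t.s) else (\a.s))) else (if (let b = 4 in false) then ((\c.(\d.8)) false) else ((\e.(\f.e)) 9))) in 8))
step 2: [if@0.0.0] ((if (if ((\y.true) true) then (let z = (2 == 8) in (let u = z in z)) else true) then ((\v.v) ((0 - 8) + 3)) else 3) - (let w = (if (let p = (\q.5) in ((\r.r) false)) then (let s = (6 * 1) in (if false then (\t.s) else (\a.s))) else (if (let b = 4 in false) then ((\c.(\d.8)) false) else ((\e.(\f.e)) 9))) in 8))
step 3: [beta@0.0.0] ((if (if true then (let z = (2 == 8) in (let u = z in z)) else true) then ((\v.v) ((0 - 8) + 3)) else 3) - (let w = (if (let p = (\q.5) in ((\r.r) false)) then (let s = (6 * 1) in (if false then (\t.s) else (\a.s))) else (if (let b = 4 in false) then ((\c.(\d.8)) false) else ((\e.(\f.e)) 9))) in 8))
step 4: [if@0.0] ((if (let z = (2 == 8) in (let u = z in z)) then ((\v.v) ((0 - 8) + 3)) else 3) - (let w = (if (let p = (\q.5) in ((\r.r) false)) then (let s = (6 * 1) in (if false then (\t.s) else (\a.s))) else (if (let b = 4 in false) then ((\c.(\d.8)) false) else ((\e.(\f.e)) 9))) in 8))
step 5: [let@0.0] ((if (let u = (2 == 8) in (2 == 8)) then ((\v.v) ((0 - 8) + 3)) else 3) - (let w = (if (let p = (\q.5) in ((\r.r) false)) then (let s = (6 * 1) in (if false then (\t.s) else (\a.s))) else (if (let b = 4 in false) then ((\c.(\d.8)) false) else ((\e.(\f.e)) 9))) in 8))
step 6: [let@0.0] ((if (2 == 8) then ((\v.v) ((0 - 8) + 3)) else 3) - (let w = (if (let p = (\q.5) in ((\r.r) false)) then (let s = (6 * 1) in (if false then (\t.s) else (\a.s))) else (if (let b = 4 in false) then ((\c.(\d.8)) false) else ((\e.(\f.e)) 9))) in 8))
step 7: [delta@0.0] ((if false then ((\v.v) ((0 - 8) + 3)) else 3) - (let w = (if (let p = (\q.5) in ((\r.r) false)) then (let s = (6 * 1) in (if false then (\t.s) else (\a.s))) else (if (let b = 4 in false) then ((\c.(\d.8)) false) else ((\e.(\f.e)) 9))) in 8))
step 8: [if@0] (3 - (let w = (if (let p = (\q.5) in ((\r.r) false)) then (let s = (6 * 1) in (if false then (\t.s) else (\a.s))) else (if (let b = 4 in false) then ((\c.(\d.8)) false) else ((\e.(\f.e)) 9))) in 8))
step 9: [let@1] (3 - 8)
step 10: [delta@root] -5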